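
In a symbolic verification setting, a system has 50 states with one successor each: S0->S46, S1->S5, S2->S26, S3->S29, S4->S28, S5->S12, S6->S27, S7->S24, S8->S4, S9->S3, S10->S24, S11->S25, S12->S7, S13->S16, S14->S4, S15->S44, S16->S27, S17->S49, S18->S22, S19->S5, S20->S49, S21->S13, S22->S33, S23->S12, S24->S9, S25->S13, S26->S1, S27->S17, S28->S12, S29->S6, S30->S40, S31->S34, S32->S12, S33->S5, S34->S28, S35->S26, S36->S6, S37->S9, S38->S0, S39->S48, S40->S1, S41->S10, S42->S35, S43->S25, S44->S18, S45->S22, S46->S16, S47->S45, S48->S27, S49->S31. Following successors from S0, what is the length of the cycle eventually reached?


Trace from S0 until a state repeats:
  S0 -> S46 -> S16 -> S27 -> S17 -> S49 -> S31 -> S34 -> S28 -> S12 -> S7 -> S24 -> S9 -> S3 -> S29 -> S6 -> S27
S27 first seen at step 3, revisited at step 16.
Cycle length = 16 - 3 = 13

13


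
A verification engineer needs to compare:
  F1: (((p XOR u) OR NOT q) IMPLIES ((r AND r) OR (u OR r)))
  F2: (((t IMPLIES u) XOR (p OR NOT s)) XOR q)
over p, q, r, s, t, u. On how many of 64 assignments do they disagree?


F1 = (((p XOR u) OR NOT q) IMPLIES ((r AND r) OR (u OR r)))
F2 = (((t IMPLIES u) XOR (p OR NOT s)) XOR q)
Evaluate both on each of 64 rows (bits = p,q,r,s,t,u):
  row 0 [000000]: F1=0 F2=0 -> 0
  row 1 [000001]: F1=1 F2=0 (differ) -> 1
  row 2 [000010]: F1=0 F2=1 (differ) -> 1
  row 3 [000011]: F1=1 F2=0 (differ) -> 1
  row 4 [000100]: F1=0 F2=1 (differ) -> 1
  (every remaining row is evaluated the same way; all 64 results are listed next)
Full result column, 8 rows per line (p,q,r fixed per line; s,t,u runs 000..111 left to right):
  rows 0-7 [p,q,r=000]: 01111000  (ones: 4)
  rows 8-15 [p,q,r=001]: 11010010  (ones: 4)
  rows 16-23 [p,q,r=010]: 00101101  (ones: 4)
  rows 24-31 [p,q,r=011]: 00101101  (ones: 4)
  rows 32-39 [p,q,r=100]: 01110111  (ones: 6)
  rows 40-47 [p,q,r=101]: 11011101  (ones: 6)
  rows 48-55 [p,q,r=110]: 10001000  (ones: 2)
  rows 56-63 [p,q,r=111]: 00100010  (ones: 2)
Disagreements = 4+4+4+4+6+6+2+2 = 32

32


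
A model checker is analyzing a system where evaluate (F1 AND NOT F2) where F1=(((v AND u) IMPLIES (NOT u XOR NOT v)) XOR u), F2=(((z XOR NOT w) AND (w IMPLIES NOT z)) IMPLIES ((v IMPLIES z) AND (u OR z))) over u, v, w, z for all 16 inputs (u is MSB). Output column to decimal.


F1 = (((v AND u) IMPLIES (NOT u XOR NOT v)) XOR u)
F2 = (((z XOR NOT w) AND (w IMPLIES NOT z)) IMPLIES ((v IMPLIES z) AND (u OR z)))
Counterexample to F1=>F2 is where F1=1 and F2=0.
Evaluate each row (bits = u,v,w,z, MSB first):
  row 0 [0000]: F1=1 F2=0 -> F1&~F2 -> 1
  row 1 [0001]: F1=1 F2=1 -> F1&~F2 -> 0
  row 2 [0010]: F1=1 F2=1 -> F1&~F2 -> 0
  row 3 [0011]: F1=1 F2=1 -> F1&~F2 -> 0
  row 4 [0100]: F1=1 F2=0 -> F1&~F2 -> 1
  row 5 [0101]: F1=1 F2=1 -> F1&~F2 -> 0
  row 6 [0110]: F1=1 F2=1 -> F1&~F2 -> 0
  row 7 [0111]: F1=1 F2=1 -> F1&~F2 -> 0
  row 8 [1000]: F1=0 F2=1 -> F1&~F2 -> 0
  row 9 [1001]: F1=0 F2=1 -> F1&~F2 -> 0
  row 10 [1010]: F1=0 F2=1 -> F1&~F2 -> 0
  row 11 [1011]: F1=0 F2=1 -> F1&~F2 -> 0
  row 12 [1100]: F1=1 F2=0 -> F1&~F2 -> 1
  row 13 [1101]: F1=1 F2=1 -> F1&~F2 -> 0
  row 14 [1110]: F1=1 F2=1 -> F1&~F2 -> 0
  row 15 [1111]: F1=1 F2=1 -> F1&~F2 -> 0
Full result column, 4 rows per line (u,v fixed per line; w,z runs 00..11 left to right):
  rows 0-3 [u,v=00]: 1000  = hex 8
  rows 4-7 [u,v=01]: 1000  = hex 8
  rows 8-11 [u,v=10]: 0000  = hex 0
  rows 12-15 [u,v=11]: 1000  = hex 8
Counterexample vector (row 0 .. row 15) = 1000100000001000
Output column grouped in 4s = 1000 1000 0000 1000 = 0x8808
Convert to decimal digit by digit (value = value*16 + digit):
  8 -> 8
  8*16 + 8 = 136
  136*16 + 0 = 2176
  2176*16 + 8 = 34824
Decimal = 34824

34824


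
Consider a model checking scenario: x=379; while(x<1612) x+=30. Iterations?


Step 1: x goes from 379 toward 1612 by 30; the body runs while x<1612, so iterations = ceil((bound-start)/step)
Step 2: Distance=1233
Step 3: ceil(1233/30)=42

42


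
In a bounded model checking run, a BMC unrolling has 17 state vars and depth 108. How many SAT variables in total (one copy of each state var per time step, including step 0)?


BMC unrolls to depth k, creating one copy of each state var for steps 0..k.
Step count = 108 + 1 = 109 (steps 0 through 108)
Vars per step = 17
Total = 17 * 109 = 1853

1853


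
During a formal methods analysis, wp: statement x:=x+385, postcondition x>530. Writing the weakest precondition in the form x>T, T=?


Formula: wp(x:=E, P) = P[E/x] (substitute E for x in postcondition)
Step 1: Postcondition: x>530
Step 2: Substitute x+385 for x: x+385>530
Step 3: Solve for x: x > 530-385 = 145

145


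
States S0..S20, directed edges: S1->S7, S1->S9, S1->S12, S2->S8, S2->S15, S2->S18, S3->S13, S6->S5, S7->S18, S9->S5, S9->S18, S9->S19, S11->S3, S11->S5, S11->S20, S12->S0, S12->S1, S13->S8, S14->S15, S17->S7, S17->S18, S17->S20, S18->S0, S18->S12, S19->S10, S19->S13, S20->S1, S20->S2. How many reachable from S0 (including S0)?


BFS from S0:
  layer 0: {S0}
Reachable set: {S0}
Count = 1

1


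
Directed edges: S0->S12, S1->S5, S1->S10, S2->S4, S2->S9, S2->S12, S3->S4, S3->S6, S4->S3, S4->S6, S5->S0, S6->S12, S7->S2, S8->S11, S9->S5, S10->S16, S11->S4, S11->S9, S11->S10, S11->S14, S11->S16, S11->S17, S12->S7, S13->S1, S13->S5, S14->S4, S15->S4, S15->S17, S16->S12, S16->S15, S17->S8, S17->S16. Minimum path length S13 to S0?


BFS layer-by-layer from S13:
  dist 0: {S13}
  dist 1: {S1, S5}
  dist 2: {S0, S10}
  -> S0 reached at distance 2
Shortest path length = 2

2


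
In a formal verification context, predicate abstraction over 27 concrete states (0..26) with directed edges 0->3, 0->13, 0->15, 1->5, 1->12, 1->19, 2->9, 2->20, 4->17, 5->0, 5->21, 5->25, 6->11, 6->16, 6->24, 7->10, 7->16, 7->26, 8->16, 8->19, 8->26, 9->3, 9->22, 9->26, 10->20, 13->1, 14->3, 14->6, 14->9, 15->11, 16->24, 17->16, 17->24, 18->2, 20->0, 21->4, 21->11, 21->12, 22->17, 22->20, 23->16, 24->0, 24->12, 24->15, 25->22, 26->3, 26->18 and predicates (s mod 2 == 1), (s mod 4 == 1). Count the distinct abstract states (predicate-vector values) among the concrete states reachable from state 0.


BFS from 0:
Concrete reachable: {0, 1, 3, 4, 5, 11, 12, 13, 15, 16, 17, 19, 20, 21, 22, 24, 25}
Abstract via predicates (s mod 2 == 1), (s mod 4 == 1):
  (0,0) <- {0, 4, 12, 16, 20, 22, 24}
  (1,0) <- {3, 11, 15, 19}
  (1,1) <- {1, 5, 13, 17, 21, 25}
Distinct abstract states = 3

3


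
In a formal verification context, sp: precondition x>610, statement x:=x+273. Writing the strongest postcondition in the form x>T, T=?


Formula: sp(P, x:=E) = exists old_x. (x = E[old_x/x]) AND P[old_x/x] (old_x is the value of x before the assignment; eliminate old_x by solving x = E[old_x/x] for old_x)
Step 1: Precondition P: x>610, i.e. old_x > 610
Step 2: Assignment gives x = old_x + 273, so old_x = x - 273
Step 3: Substitute into P: x - 273 > 610
Step 4: Simplify: x > 610+273 = 883

883


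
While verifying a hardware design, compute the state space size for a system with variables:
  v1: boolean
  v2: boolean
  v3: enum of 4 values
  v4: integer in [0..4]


State space = product of domain sizes of all variables.
Domain sizes:
  v1 (boolean): 2
  v2 (boolean): 2
  v3 (enum of 4 values): 4
  v4 (integer in [0..4]): 5
Product = 2 * 2 * 4 * 5 = 80

80


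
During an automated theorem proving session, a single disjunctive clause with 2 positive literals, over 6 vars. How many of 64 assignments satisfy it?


Step 1: Total=2^6=64
Step 2: Unsat when all 2 false: 2^4=16
Step 3: Sat=64-16=48

48


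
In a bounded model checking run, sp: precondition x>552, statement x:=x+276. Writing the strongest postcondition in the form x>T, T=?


Formula: sp(P, x:=E) = exists old_x. (x = E[old_x/x]) AND P[old_x/x] (old_x is the value of x before the assignment; eliminate old_x by solving x = E[old_x/x] for old_x)
Step 1: Precondition P: x>552, i.e. old_x > 552
Step 2: Assignment gives x = old_x + 276, so old_x = x - 276
Step 3: Substitute into P: x - 276 > 552
Step 4: Simplify: x > 552+276 = 828

828


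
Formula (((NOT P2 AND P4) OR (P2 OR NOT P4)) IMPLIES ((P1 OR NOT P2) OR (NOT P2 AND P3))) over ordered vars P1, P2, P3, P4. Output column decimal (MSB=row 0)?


Formula: (((NOT P2 AND P4) OR (P2 OR NOT P4)) IMPLIES ((P1 OR NOT P2) OR (NOT P2 AND P3))) over P1, P2, P3, P4 (16 rows)
Evaluate each row (bits = P1,P2,P3,P4, MSB first):
  row 0 [0000]: (((NOT 0 AND 0) OR (0 OR NOT 0)) IMPLIES ((0 OR NOT 0) OR (NOT 0 AND 0))) -> 1
  row 1 [0001]: (((NOT 0 AND 1) OR (0 OR NOT 1)) IMPLIES ((0 OR NOT 0) OR (NOT 0 AND 0))) -> 1
  row 2 [0010]: (((NOT 0 AND 0) OR (0 OR NOT 0)) IMPLIES ((0 OR NOT 0) OR (NOT 0 AND 1))) -> 1
  row 3 [0011]: (((NOT 0 AND 1) OR (0 OR NOT 1)) IMPLIES ((0 OR NOT 0) OR (NOT 0 AND 1))) -> 1
  row 4 [0100]: (((NOT 1 AND 0) OR (1 OR NOT 0)) IMPLIES ((0 OR NOT 1) OR (NOT 1 AND 0))) -> 0
  row 5 [0101]: (((NOT 1 AND 1) OR (1 OR NOT 1)) IMPLIES ((0 OR NOT 1) OR (NOT 1 AND 0))) -> 0
  row 6 [0110]: (((NOT 1 AND 0) OR (1 OR NOT 0)) IMPLIES ((0 OR NOT 1) OR (NOT 1 AND 1))) -> 0
  row 7 [0111]: (((NOT 1 AND 1) OR (1 OR NOT 1)) IMPLIES ((0 OR NOT 1) OR (NOT 1 AND 1))) -> 0
  row 8 [1000]: (((NOT 0 AND 0) OR (0 OR NOT 0)) IMPLIES ((1 OR NOT 0) OR (NOT 0 AND 0))) -> 1
  row 9 [1001]: (((NOT 0 AND 1) OR (0 OR NOT 1)) IMPLIES ((1 OR NOT 0) OR (NOT 0 AND 0))) -> 1
  row 10 [1010]: (((NOT 0 AND 0) OR (0 OR NOT 0)) IMPLIES ((1 OR NOT 0) OR (NOT 0 AND 1))) -> 1
  row 11 [1011]: (((NOT 0 AND 1) OR (0 OR NOT 1)) IMPLIES ((1 OR NOT 0) OR (NOT 0 AND 1))) -> 1
  row 12 [1100]: (((NOT 1 AND 0) OR (1 OR NOT 0)) IMPLIES ((1 OR NOT 1) OR (NOT 1 AND 0))) -> 1
  row 13 [1101]: (((NOT 1 AND 1) OR (1 OR NOT 1)) IMPLIES ((1 OR NOT 1) OR (NOT 1 AND 0))) -> 1
  row 14 [1110]: (((NOT 1 AND 0) OR (1 OR NOT 0)) IMPLIES ((1 OR NOT 1) OR (NOT 1 AND 1))) -> 1
  row 15 [1111]: (((NOT 1 AND 1) OR (1 OR NOT 1)) IMPLIES ((1 OR NOT 1) OR (NOT 1 AND 1))) -> 1
Full result column, 4 rows per line (P1,P2 fixed per line; P3,P4 runs 00..11 left to right):
  rows 0-3 [P1,P2=00]: 1111  = hex F
  rows 4-7 [P1,P2=01]: 0000  = hex 0
  rows 8-11 [P1,P2=10]: 1111  = hex F
  rows 12-15 [P1,P2=11]: 1111  = hex F
Output column (row 0 .. row 15) = 1111000011111111
Output column grouped in 4s = 1111 0000 1111 1111 = 0xF0FF
Convert to decimal digit by digit (value = value*16 + digit):
  F -> 15
  15*16 + 0 = 240
  240*16 + 15 (F) = 3855
  3855*16 + 15 (F) = 61695
Decimal = 61695

61695


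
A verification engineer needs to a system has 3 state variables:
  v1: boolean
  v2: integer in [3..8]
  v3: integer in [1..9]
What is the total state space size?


State space = product of domain sizes of all variables.
Domain sizes:
  v1 (boolean): 2
  v2 (integer in [3..8]): 6
  v3 (integer in [1..9]): 9
Product = 2 * 6 * 9 = 108

108


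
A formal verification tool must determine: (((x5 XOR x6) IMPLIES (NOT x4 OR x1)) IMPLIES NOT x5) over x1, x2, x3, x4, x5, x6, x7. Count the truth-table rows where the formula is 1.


Formula: (((x5 XOR x6) IMPLIES (NOT x4 OR x1)) IMPLIES NOT x5) over 7 vars (128 rows)
Evaluate each row (x1, x2, x3, x4, x5, x6, x7 as bits, MSB first):
  row 0 [0000000]: (((0 XOR 0) IMPLIES (NOT 0 OR 0)) IMPLIES NOT 0) -> 1
  row 1 [0000001]: (((0 XOR 0) IMPLIES (NOT 0 OR 0)) IMPLIES NOT 0) -> 1
  row 2 [0000010]: (((0 XOR 1) IMPLIES (NOT 0 OR 0)) IMPLIES NOT 0) -> 1
  row 3 [0000011]: (((0 XOR 1) IMPLIES (NOT 0 OR 0)) IMPLIES NOT 0) -> 1
  row 4 [0000100]: (((1 XOR 0) IMPLIES (NOT 0 OR 0)) IMPLIES NOT 1) -> 0
  (every remaining row is evaluated the same way; all 128 results are listed next)
Full result column, 8 rows per line (x1,x2,x3,x4 fixed per line; x5,x6,x7 runs 000..111 left to right):
  rows 0-7 [x1,x2,x3,x4=0000]: 11110000  (ones: 4)
  rows 8-15 [x1,x2,x3,x4=0001]: 11111100  (ones: 6)
  rows 16-23 [x1,x2,x3,x4=0010]: 11110000  (ones: 4)
  rows 24-31 [x1,x2,x3,x4=0011]: 11111100  (ones: 6)
  rows 32-39 [x1,x2,x3,x4=0100]: 11110000  (ones: 4)
  rows 40-47 [x1,x2,x3,x4=0101]: 11111100  (ones: 6)
  rows 48-55 [x1,x2,x3,x4=0110]: 11110000  (ones: 4)
  rows 56-63 [x1,x2,x3,x4=0111]: 11111100  (ones: 6)
  rows 64-71 [x1,x2,x3,x4=1000]: 11110000  (ones: 4)
  rows 72-79 [x1,x2,x3,x4=1001]: 11110000  (ones: 4)
  rows 80-87 [x1,x2,x3,x4=1010]: 11110000  (ones: 4)
  rows 88-95 [x1,x2,x3,x4=1011]: 11110000  (ones: 4)
  rows 96-103 [x1,x2,x3,x4=1100]: 11110000  (ones: 4)
  rows 104-111 [x1,x2,x3,x4=1101]: 11110000  (ones: 4)
  rows 112-119 [x1,x2,x3,x4=1110]: 11110000  (ones: 4)
  rows 120-127 [x1,x2,x3,x4=1111]: 11110000  (ones: 4)
Count of 1-rows = 4+6+4+6+4+6+4+6+4+4+4+4+4+4+4+4 = 72

72


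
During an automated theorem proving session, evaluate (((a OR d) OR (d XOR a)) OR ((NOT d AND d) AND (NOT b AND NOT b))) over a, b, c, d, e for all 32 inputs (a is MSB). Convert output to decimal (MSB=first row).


Formula: (((a OR d) OR (d XOR a)) OR ((NOT d AND d) AND (NOT b AND NOT b))) over a, b, c, d, e (32 rows)
Evaluate each row (bits = a,b,c,d,e, MSB first):
  row 0 [00000]: (((0 OR 0) OR (0 XOR 0)) OR ((NOT 0 AND 0) AND (NOT 0 AND NOT 0))) -> 0
  row 1 [00001]: (((0 OR 0) OR (0 XOR 0)) OR ((NOT 0 AND 0) AND (NOT 0 AND NOT 0))) -> 0
  row 2 [00010]: (((0 OR 1) OR (1 XOR 0)) OR ((NOT 1 AND 1) AND (NOT 0 AND NOT 0))) -> 1
  row 3 [00011]: (((0 OR 1) OR (1 XOR 0)) OR ((NOT 1 AND 1) AND (NOT 0 AND NOT 0))) -> 1
  row 4 [00100]: (((0 OR 0) OR (0 XOR 0)) OR ((NOT 0 AND 0) AND (NOT 0 AND NOT 0))) -> 0
  row 5 [00101]: (((0 OR 0) OR (0 XOR 0)) OR ((NOT 0 AND 0) AND (NOT 0 AND NOT 0))) -> 0
  row 6 [00110]: (((0 OR 1) OR (1 XOR 0)) OR ((NOT 1 AND 1) AND (NOT 0 AND NOT 0))) -> 1
  row 7 [00111]: (((0 OR 1) OR (1 XOR 0)) OR ((NOT 1 AND 1) AND (NOT 0 AND NOT 0))) -> 1
  row 8 [01000]: (((0 OR 0) OR (0 XOR 0)) OR ((NOT 0 AND 0) AND (NOT 1 AND NOT 1))) -> 0
  row 9 [01001]: (((0 OR 0) OR (0 XOR 0)) OR ((NOT 0 AND 0) AND (NOT 1 AND NOT 1))) -> 0
  row 10 [01010]: (((0 OR 1) OR (1 XOR 0)) OR ((NOT 1 AND 1) AND (NOT 1 AND NOT 1))) -> 1
  row 11 [01011]: (((0 OR 1) OR (1 XOR 0)) OR ((NOT 1 AND 1) AND (NOT 1 AND NOT 1))) -> 1
  row 12 [01100]: (((0 OR 0) OR (0 XOR 0)) OR ((NOT 0 AND 0) AND (NOT 1 AND NOT 1))) -> 0
  row 13 [01101]: (((0 OR 0) OR (0 XOR 0)) OR ((NOT 0 AND 0) AND (NOT 1 AND NOT 1))) -> 0
  row 14 [01110]: (((0 OR 1) OR (1 XOR 0)) OR ((NOT 1 AND 1) AND (NOT 1 AND NOT 1))) -> 1
  row 15 [01111]: (((0 OR 1) OR (1 XOR 0)) OR ((NOT 1 AND 1) AND (NOT 1 AND NOT 1))) -> 1
  row 16 [10000]: (((1 OR 0) OR (0 XOR 1)) OR ((NOT 0 AND 0) AND (NOT 0 AND NOT 0))) -> 1
  row 17 [10001]: (((1 OR 0) OR (0 XOR 1)) OR ((NOT 0 AND 0) AND (NOT 0 AND NOT 0))) -> 1
  row 18 [10010]: (((1 OR 1) OR (1 XOR 1)) OR ((NOT 1 AND 1) AND (NOT 0 AND NOT 0))) -> 1
  row 19 [10011]: (((1 OR 1) OR (1 XOR 1)) OR ((NOT 1 AND 1) AND (NOT 0 AND NOT 0))) -> 1
  row 20 [10100]: (((1 OR 0) OR (0 XOR 1)) OR ((NOT 0 AND 0) AND (NOT 0 AND NOT 0))) -> 1
  row 21 [10101]: (((1 OR 0) OR (0 XOR 1)) OR ((NOT 0 AND 0) AND (NOT 0 AND NOT 0))) -> 1
  row 22 [10110]: (((1 OR 1) OR (1 XOR 1)) OR ((NOT 1 AND 1) AND (NOT 0 AND NOT 0))) -> 1
  row 23 [10111]: (((1 OR 1) OR (1 XOR 1)) OR ((NOT 1 AND 1) AND (NOT 0 AND NOT 0))) -> 1
  row 24 [11000]: (((1 OR 0) OR (0 XOR 1)) OR ((NOT 0 AND 0) AND (NOT 1 AND NOT 1))) -> 1
  row 25 [11001]: (((1 OR 0) OR (0 XOR 1)) OR ((NOT 0 AND 0) AND (NOT 1 AND NOT 1))) -> 1
  row 26 [11010]: (((1 OR 1) OR (1 XOR 1)) OR ((NOT 1 AND 1) AND (NOT 1 AND NOT 1))) -> 1
  row 27 [11011]: (((1 OR 1) OR (1 XOR 1)) OR ((NOT 1 AND 1) AND (NOT 1 AND NOT 1))) -> 1
  row 28 [11100]: (((1 OR 0) OR (0 XOR 1)) OR ((NOT 0 AND 0) AND (NOT 1 AND NOT 1))) -> 1
  row 29 [11101]: (((1 OR 0) OR (0 XOR 1)) OR ((NOT 0 AND 0) AND (NOT 1 AND NOT 1))) -> 1
  row 30 [11110]: (((1 OR 1) OR (1 XOR 1)) OR ((NOT 1 AND 1) AND (NOT 1 AND NOT 1))) -> 1
  row 31 [11111]: (((1 OR 1) OR (1 XOR 1)) OR ((NOT 1 AND 1) AND (NOT 1 AND NOT 1))) -> 1
Full result column, 4 rows per line (a,b,c fixed per line; d,e runs 00..11 left to right):
  rows 0-3 [a,b,c=000]: 0011  = hex 3
  rows 4-7 [a,b,c=001]: 0011  = hex 3
  rows 8-11 [a,b,c=010]: 0011  = hex 3
  rows 12-15 [a,b,c=011]: 0011  = hex 3
  rows 16-19 [a,b,c=100]: 1111  = hex F
  rows 20-23 [a,b,c=101]: 1111  = hex F
  rows 24-27 [a,b,c=110]: 1111  = hex F
  rows 28-31 [a,b,c=111]: 1111  = hex F
Output column (row 0 .. row 31) = 00110011001100111111111111111111
Output column grouped in 4s = 0011 0011 0011 0011 1111 1111 1111 1111 = 0x3333FFFF
Convert to decimal digit by digit (value = value*16 + digit):
  3 -> 3
  3*16 + 3 = 51
  51*16 + 3 = 819
  819*16 + 3 = 13107
  13107*16 + 15 (F) = 209727
  209727*16 + 15 (F) = 3355647
  3355647*16 + 15 (F) = 53690367
  53690367*16 + 15 (F) = 859045887
Decimal = 859045887

859045887


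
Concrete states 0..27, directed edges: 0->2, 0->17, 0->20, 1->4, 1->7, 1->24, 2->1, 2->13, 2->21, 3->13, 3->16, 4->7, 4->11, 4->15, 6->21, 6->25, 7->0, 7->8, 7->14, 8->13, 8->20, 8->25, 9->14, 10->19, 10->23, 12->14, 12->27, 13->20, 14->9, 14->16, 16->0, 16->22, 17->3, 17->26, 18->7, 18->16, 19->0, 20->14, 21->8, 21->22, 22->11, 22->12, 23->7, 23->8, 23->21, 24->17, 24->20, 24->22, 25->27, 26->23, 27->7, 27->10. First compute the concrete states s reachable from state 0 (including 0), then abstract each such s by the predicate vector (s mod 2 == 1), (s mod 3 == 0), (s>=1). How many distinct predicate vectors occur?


BFS from 0:
Concrete reachable: {0, 1, 2, 3, 4, 7, 8, 9, 10, 11, 12, 13, 14, 15, 16, 17, 19, 20, 21, 22, 23, 24, 25, 26, 27}
Abstract via predicates (s mod 2 == 1), (s mod 3 == 0), (s>=1):
  (0,0,1) <- {2, 4, 8, 10, 14, 16, 20, 22, 26}
  (0,1,0) <- {0}
  (0,1,1) <- {12, 24}
  (1,0,1) <- {1, 7, 11, 13, 17, 19, 23, 25}
  (1,1,1) <- {3, 9, 15, 21, 27}
Distinct abstract states = 5

5


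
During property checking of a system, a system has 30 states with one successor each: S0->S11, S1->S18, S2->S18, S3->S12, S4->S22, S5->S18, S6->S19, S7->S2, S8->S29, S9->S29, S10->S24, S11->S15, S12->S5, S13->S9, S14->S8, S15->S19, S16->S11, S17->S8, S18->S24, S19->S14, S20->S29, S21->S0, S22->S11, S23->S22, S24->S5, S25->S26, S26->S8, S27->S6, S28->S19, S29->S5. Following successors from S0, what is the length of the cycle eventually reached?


Trace from S0 until a state repeats:
  S0 -> S11 -> S15 -> S19 -> S14 -> S8 -> S29 -> S5 -> S18 -> S24 -> S5
S5 first seen at step 7, revisited at step 10.
Cycle length = 10 - 7 = 3

3


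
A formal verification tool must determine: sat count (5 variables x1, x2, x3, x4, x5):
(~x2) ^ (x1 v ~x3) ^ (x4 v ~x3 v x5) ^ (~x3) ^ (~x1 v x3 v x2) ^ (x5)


CNF with 6 clauses over 5 vars (32 assignments).
An assignment satisfies CNF iff every clause has >=1 true literal.
Check each row (bits = x1,x2,x3,x4,x5; clause T/F shown):
  row 0 [00000]: clauses=TTTTTF -> 0
  row 1 [00001]: clauses=TTTTTT -> 1
  row 2 [00010]: clauses=TTTTTF -> 0
  row 3 [00011]: clauses=TTTTTT -> 1
  row 4 [00100]: clauses=TFFFTF -> 0
  row 5 [00101]: clauses=TFTFTT -> 0
  row 6 [00110]: clauses=TFTFTF -> 0
  row 7 [00111]: clauses=TFTFTT -> 0
  row 8 [01000]: clauses=FTTTTF -> 0
  row 9 [01001]: clauses=FTTTTT -> 0
  row 10 [01010]: clauses=FTTTTF -> 0
  row 11 [01011]: clauses=FTTTTT -> 0
  row 12 [01100]: clauses=FFFFTF -> 0
  row 13 [01101]: clauses=FFTFTT -> 0
  row 14 [01110]: clauses=FFTFTF -> 0
  row 15 [01111]: clauses=FFTFTT -> 0
  row 16 [10000]: clauses=TTTTFF -> 0
  row 17 [10001]: clauses=TTTTFT -> 0
  row 18 [10010]: clauses=TTTTFF -> 0
  row 19 [10011]: clauses=TTTTFT -> 0
  row 20 [10100]: clauses=TTFFTF -> 0
  row 21 [10101]: clauses=TTTFTT -> 0
  row 22 [10110]: clauses=TTTFTF -> 0
  row 23 [10111]: clauses=TTTFTT -> 0
  row 24 [11000]: clauses=FTTTTF -> 0
  row 25 [11001]: clauses=FTTTTT -> 0
  row 26 [11010]: clauses=FTTTTF -> 0
  row 27 [11011]: clauses=FTTTTT -> 0
  row 28 [11100]: clauses=FTFFTF -> 0
  row 29 [11101]: clauses=FTTFTT -> 0
  row 30 [11110]: clauses=FTTFTF -> 0
  row 31 [11111]: clauses=FTTFTT -> 0
Full result column, 8 rows per line (x1,x2 fixed per line; x3,x4,x5 runs 000..111 left to right):
  rows 0-7 [x1,x2=00]: 01010000  (ones: 2)
  rows 8-15 [x1,x2=01]: 00000000  (ones: 0)
  rows 16-23 [x1,x2=10]: 00000000  (ones: 0)
  rows 24-31 [x1,x2=11]: 00000000  (ones: 0)
Satisfying assignments = 2+0+0+0 = 2

2


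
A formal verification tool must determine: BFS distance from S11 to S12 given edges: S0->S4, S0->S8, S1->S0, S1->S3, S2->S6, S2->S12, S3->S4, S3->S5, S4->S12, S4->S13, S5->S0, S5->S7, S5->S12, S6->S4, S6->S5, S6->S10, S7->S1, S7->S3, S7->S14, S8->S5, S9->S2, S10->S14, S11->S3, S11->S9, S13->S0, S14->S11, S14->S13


BFS layer-by-layer from S11:
  dist 0: {S11}
  dist 1: {S3, S9}
  dist 2: {S2, S4, S5}
  dist 3: {S0, S6, S7, S12, S13}
  -> S12 reached at distance 3
Shortest path length = 3

3


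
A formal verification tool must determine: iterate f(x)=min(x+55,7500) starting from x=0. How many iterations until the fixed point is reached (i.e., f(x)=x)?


Step 1: x=0, cap=7500, increment=55
Step 2: x grows by 55 each step until capped at 7500; fixed point is x=7500
Step 3: iterations = ceil(7500/55) = 137

137


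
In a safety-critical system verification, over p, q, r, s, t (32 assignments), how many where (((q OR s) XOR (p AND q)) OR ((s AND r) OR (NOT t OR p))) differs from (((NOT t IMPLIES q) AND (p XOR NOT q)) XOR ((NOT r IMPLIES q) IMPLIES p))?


F1 = (((q OR s) XOR (p AND q)) OR ((s AND r) OR (NOT t OR p)))
F2 = (((NOT t IMPLIES q) AND (p XOR NOT q)) XOR ((NOT r IMPLIES q) IMPLIES p))
Evaluate both on each of 32 rows (bits = p,q,r,s,t):
  row 0 [00000]: F1=1 F2=1 -> 0
  row 1 [00001]: F1=0 F2=0 -> 0
  row 2 [00010]: F1=1 F2=1 -> 0
  row 3 [00011]: F1=1 F2=0 (differ) -> 1
  row 4 [00100]: F1=1 F2=0 (differ) -> 1
  row 5 [00101]: F1=0 F2=1 (differ) -> 1
  row 6 [00110]: F1=1 F2=0 (differ) -> 1
  row 7 [00111]: F1=1 F2=1 -> 0
  row 8 [01000]: F1=1 F2=0 (differ) -> 1
  row 9 [01001]: F1=1 F2=0 (differ) -> 1
  row 10 [01010]: F1=1 F2=0 (differ) -> 1
  row 11 [01011]: F1=1 F2=0 (differ) -> 1
  row 12 [01100]: F1=1 F2=0 (differ) -> 1
  row 13 [01101]: F1=1 F2=0 (differ) -> 1
  row 14 [01110]: F1=1 F2=0 (differ) -> 1
  row 15 [01111]: F1=1 F2=0 (differ) -> 1
  row 16 [10000]: F1=1 F2=1 -> 0
  row 17 [10001]: F1=1 F2=1 -> 0
  row 18 [10010]: F1=1 F2=1 -> 0
  row 19 [10011]: F1=1 F2=1 -> 0
  row 20 [10100]: F1=1 F2=1 -> 0
  row 21 [10101]: F1=1 F2=1 -> 0
  row 22 [10110]: F1=1 F2=1 -> 0
  row 23 [10111]: F1=1 F2=1 -> 0
  row 24 [11000]: F1=1 F2=0 (differ) -> 1
  row 25 [11001]: F1=1 F2=0 (differ) -> 1
  row 26 [11010]: F1=1 F2=0 (differ) -> 1
  row 27 [11011]: F1=1 F2=0 (differ) -> 1
  row 28 [11100]: F1=1 F2=0 (differ) -> 1
  row 29 [11101]: F1=1 F2=0 (differ) -> 1
  row 30 [11110]: F1=1 F2=0 (differ) -> 1
  row 31 [11111]: F1=1 F2=0 (differ) -> 1
Full result column, 8 rows per line (p,q fixed per line; r,s,t runs 000..111 left to right):
  rows 0-7 [p,q=00]: 00011110  (ones: 4)
  rows 8-15 [p,q=01]: 11111111  (ones: 8)
  rows 16-23 [p,q=10]: 00000000  (ones: 0)
  rows 24-31 [p,q=11]: 11111111  (ones: 8)
Disagreements = 4+8+0+8 = 20

20


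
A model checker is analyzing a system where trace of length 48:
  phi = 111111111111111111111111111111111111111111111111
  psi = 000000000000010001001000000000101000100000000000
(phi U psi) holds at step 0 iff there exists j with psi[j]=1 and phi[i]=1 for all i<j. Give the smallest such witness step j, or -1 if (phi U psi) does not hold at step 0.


(phi U psi) at 0: need smallest j with psi[j]=1 and phi[i]=1 for all i in [0,j).
Scan from step 0:
  step 0: phi=1, psi=0 -> continue
  step 1: phi=1, psi=0 -> continue
  step 2: phi=1, psi=0 -> continue
  step 3: phi=1, psi=0 -> continue
  step 13: psi=1 and phi held for [0,13) -> witness found
Witness step = 13

13


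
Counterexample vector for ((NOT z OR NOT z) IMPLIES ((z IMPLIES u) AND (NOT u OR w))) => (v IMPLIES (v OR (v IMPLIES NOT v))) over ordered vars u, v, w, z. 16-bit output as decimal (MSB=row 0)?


F1 = ((NOT z OR NOT z) IMPLIES ((z IMPLIES u) AND (NOT u OR w)))
F2 = (v IMPLIES (v OR (v IMPLIES NOT v)))
Counterexample to F1=>F2 is where F1=1 and F2=0.
Evaluate each row (bits = u,v,w,z, MSB first):
  row 0 [0000]: F1=1 F2=1 -> F1&~F2 -> 0
  row 1 [0001]: F1=1 F2=1 -> F1&~F2 -> 0
  row 2 [0010]: F1=1 F2=1 -> F1&~F2 -> 0
  row 3 [0011]: F1=1 F2=1 -> F1&~F2 -> 0
  row 4 [0100]: F1=1 F2=1 -> F1&~F2 -> 0
  row 5 [0101]: F1=1 F2=1 -> F1&~F2 -> 0
  row 6 [0110]: F1=1 F2=1 -> F1&~F2 -> 0
  row 7 [0111]: F1=1 F2=1 -> F1&~F2 -> 0
  row 8 [1000]: F1=0 F2=1 -> F1&~F2 -> 0
  row 9 [1001]: F1=1 F2=1 -> F1&~F2 -> 0
  row 10 [1010]: F1=1 F2=1 -> F1&~F2 -> 0
  row 11 [1011]: F1=1 F2=1 -> F1&~F2 -> 0
  row 12 [1100]: F1=0 F2=1 -> F1&~F2 -> 0
  row 13 [1101]: F1=1 F2=1 -> F1&~F2 -> 0
  row 14 [1110]: F1=1 F2=1 -> F1&~F2 -> 0
  row 15 [1111]: F1=1 F2=1 -> F1&~F2 -> 0
Full result column, 4 rows per line (u,v fixed per line; w,z runs 00..11 left to right):
  rows 0-3 [u,v=00]: 0000  = hex 0
  rows 4-7 [u,v=01]: 0000  = hex 0
  rows 8-11 [u,v=10]: 0000  = hex 0
  rows 12-15 [u,v=11]: 0000  = hex 0
Counterexample vector (row 0 .. row 15) = 0000000000000000
Output column grouped in 4s = 0000 0000 0000 0000 = 0x0000
Convert to decimal digit by digit (value = value*16 + digit):
  0 -> 0
  0*16 + 0 = 0
  0*16 + 0 = 0
  0*16 + 0 = 0
Decimal = 0

0


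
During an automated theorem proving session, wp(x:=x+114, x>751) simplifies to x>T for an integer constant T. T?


Formula: wp(x:=E, P) = P[E/x] (substitute E for x in postcondition)
Step 1: Postcondition: x>751
Step 2: Substitute x+114 for x: x+114>751
Step 3: Solve for x: x > 751-114 = 637

637


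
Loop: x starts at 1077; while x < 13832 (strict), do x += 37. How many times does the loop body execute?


Step 1: x goes from 1077 toward 13832 by 37; the body runs while x<13832, so iterations = ceil((bound-start)/step)
Step 2: Distance=12755
Step 3: ceil(12755/37)=345

345


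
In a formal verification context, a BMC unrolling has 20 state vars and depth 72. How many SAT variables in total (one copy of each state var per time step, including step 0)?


BMC unrolls to depth k, creating one copy of each state var for steps 0..k.
Step count = 72 + 1 = 73 (steps 0 through 72)
Vars per step = 20
Total = 20 * 73 = 1460

1460


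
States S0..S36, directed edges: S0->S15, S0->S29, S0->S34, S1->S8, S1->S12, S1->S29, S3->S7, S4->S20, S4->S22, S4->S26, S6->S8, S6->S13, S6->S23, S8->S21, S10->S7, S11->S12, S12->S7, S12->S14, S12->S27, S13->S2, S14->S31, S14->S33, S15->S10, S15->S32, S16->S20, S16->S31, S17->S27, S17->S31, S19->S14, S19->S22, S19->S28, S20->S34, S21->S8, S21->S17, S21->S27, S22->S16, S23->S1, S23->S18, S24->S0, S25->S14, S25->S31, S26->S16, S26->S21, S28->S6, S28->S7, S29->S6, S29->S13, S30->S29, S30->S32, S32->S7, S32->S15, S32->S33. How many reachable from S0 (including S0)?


BFS from S0:
  layer 0: {S0}
  layer 1: {S15, S29, S34}
  layer 2: {S6, S10, S13, S32}
  layer 3: {S2, S7, S8, S23, S33}
  layer 4: {S1, S18, S21}
  layer 5: {S12, S17, S27}
  layer 6: {S14, S31}
Reachable set: {S0, S1, S2, S6, S7, S8, S10, S12, S13, S14, S15, S17, S18, S21, S23, S27, S29, S31, S32, S33, S34}
Count = 21

21


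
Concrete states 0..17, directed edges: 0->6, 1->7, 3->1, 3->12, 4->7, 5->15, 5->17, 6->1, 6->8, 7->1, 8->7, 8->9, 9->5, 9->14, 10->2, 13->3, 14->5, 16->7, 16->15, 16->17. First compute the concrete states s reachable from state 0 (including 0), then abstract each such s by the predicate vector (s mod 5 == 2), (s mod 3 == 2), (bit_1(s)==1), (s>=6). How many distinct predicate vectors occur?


BFS from 0:
Concrete reachable: {0, 1, 5, 6, 7, 8, 9, 14, 15, 17}
Abstract via predicates (s mod 5 == 2), (s mod 3 == 2), (bit_1(s)==1), (s>=6):
  (0,0,0,0) <- {0, 1}
  (0,0,0,1) <- {9}
  (0,0,1,1) <- {6, 15}
  (0,1,0,0) <- {5}
  (0,1,0,1) <- {8}
  (0,1,1,1) <- {14}
  (1,0,1,1) <- {7}
  (1,1,0,1) <- {17}
Distinct abstract states = 8

8


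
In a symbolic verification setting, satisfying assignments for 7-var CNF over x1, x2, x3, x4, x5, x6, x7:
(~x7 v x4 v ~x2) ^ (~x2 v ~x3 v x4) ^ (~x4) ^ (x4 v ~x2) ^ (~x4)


CNF with 5 clauses over 7 vars (128 assignments).
An assignment satisfies CNF iff every clause has >=1 true literal.
Check each row (bits = x1,x2,x3,x4,x5,x6,x7; clause T/F shown):
  row 0 [0000000]: clauses=TTTTT -> 1
  row 1 [0000001]: clauses=TTTTT -> 1
  row 2 [0000010]: clauses=TTTTT -> 1
  row 3 [0000011]: clauses=TTTTT -> 1
  row 4 [0000100]: clauses=TTTTT -> 1
  (every remaining row is evaluated the same way; all 128 results are listed next)
Full result column, 8 rows per line (x1,x2,x3,x4 fixed per line; x5,x6,x7 runs 000..111 left to right):
  rows 0-7 [x1,x2,x3,x4=0000]: 11111111  (ones: 8)
  rows 8-15 [x1,x2,x3,x4=0001]: 00000000  (ones: 0)
  rows 16-23 [x1,x2,x3,x4=0010]: 11111111  (ones: 8)
  rows 24-31 [x1,x2,x3,x4=0011]: 00000000  (ones: 0)
  rows 32-39 [x1,x2,x3,x4=0100]: 00000000  (ones: 0)
  rows 40-47 [x1,x2,x3,x4=0101]: 00000000  (ones: 0)
  rows 48-55 [x1,x2,x3,x4=0110]: 00000000  (ones: 0)
  rows 56-63 [x1,x2,x3,x4=0111]: 00000000  (ones: 0)
  rows 64-71 [x1,x2,x3,x4=1000]: 11111111  (ones: 8)
  rows 72-79 [x1,x2,x3,x4=1001]: 00000000  (ones: 0)
  rows 80-87 [x1,x2,x3,x4=1010]: 11111111  (ones: 8)
  rows 88-95 [x1,x2,x3,x4=1011]: 00000000  (ones: 0)
  rows 96-103 [x1,x2,x3,x4=1100]: 00000000  (ones: 0)
  rows 104-111 [x1,x2,x3,x4=1101]: 00000000  (ones: 0)
  rows 112-119 [x1,x2,x3,x4=1110]: 00000000  (ones: 0)
  rows 120-127 [x1,x2,x3,x4=1111]: 00000000  (ones: 0)
Satisfying assignments = 8+0+8+0+0+0+0+0+8+0+8+0+0+0+0+0 = 32

32


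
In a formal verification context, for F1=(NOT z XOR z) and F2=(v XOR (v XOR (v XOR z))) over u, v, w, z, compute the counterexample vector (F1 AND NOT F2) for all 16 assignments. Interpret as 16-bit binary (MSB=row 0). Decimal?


F1 = (NOT z XOR z)
F2 = (v XOR (v XOR (v XOR z)))
Counterexample to F1=>F2 is where F1=1 and F2=0.
Evaluate each row (bits = u,v,w,z, MSB first):
  row 0 [0000]: F1=1 F2=0 -> F1&~F2 -> 1
  row 1 [0001]: F1=1 F2=1 -> F1&~F2 -> 0
  row 2 [0010]: F1=1 F2=0 -> F1&~F2 -> 1
  row 3 [0011]: F1=1 F2=1 -> F1&~F2 -> 0
  row 4 [0100]: F1=1 F2=1 -> F1&~F2 -> 0
  row 5 [0101]: F1=1 F2=0 -> F1&~F2 -> 1
  row 6 [0110]: F1=1 F2=1 -> F1&~F2 -> 0
  row 7 [0111]: F1=1 F2=0 -> F1&~F2 -> 1
  row 8 [1000]: F1=1 F2=0 -> F1&~F2 -> 1
  row 9 [1001]: F1=1 F2=1 -> F1&~F2 -> 0
  row 10 [1010]: F1=1 F2=0 -> F1&~F2 -> 1
  row 11 [1011]: F1=1 F2=1 -> F1&~F2 -> 0
  row 12 [1100]: F1=1 F2=1 -> F1&~F2 -> 0
  row 13 [1101]: F1=1 F2=0 -> F1&~F2 -> 1
  row 14 [1110]: F1=1 F2=1 -> F1&~F2 -> 0
  row 15 [1111]: F1=1 F2=0 -> F1&~F2 -> 1
Full result column, 4 rows per line (u,v fixed per line; w,z runs 00..11 left to right):
  rows 0-3 [u,v=00]: 1010  = hex A
  rows 4-7 [u,v=01]: 0101  = hex 5
  rows 8-11 [u,v=10]: 1010  = hex A
  rows 12-15 [u,v=11]: 0101  = hex 5
Counterexample vector (row 0 .. row 15) = 1010010110100101
Output column grouped in 4s = 1010 0101 1010 0101 = 0xA5A5
Convert to decimal digit by digit (value = value*16 + digit):
  A -> 10
  10*16 + 5 = 165
  165*16 + 10 (A) = 2650
  2650*16 + 5 = 42405
Decimal = 42405

42405


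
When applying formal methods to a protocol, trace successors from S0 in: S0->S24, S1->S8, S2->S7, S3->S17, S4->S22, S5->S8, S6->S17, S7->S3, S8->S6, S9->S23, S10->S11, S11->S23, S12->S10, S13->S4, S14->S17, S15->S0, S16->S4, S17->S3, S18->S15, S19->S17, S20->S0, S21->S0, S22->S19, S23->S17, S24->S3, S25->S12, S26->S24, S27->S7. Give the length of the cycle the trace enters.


Trace from S0 until a state repeats:
  S0 -> S24 -> S3 -> S17 -> S3
S3 first seen at step 2, revisited at step 4.
Cycle length = 4 - 2 = 2

2


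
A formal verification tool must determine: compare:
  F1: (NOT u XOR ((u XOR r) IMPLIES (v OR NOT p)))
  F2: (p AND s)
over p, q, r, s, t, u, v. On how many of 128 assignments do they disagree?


F1 = (NOT u XOR ((u XOR r) IMPLIES (v OR NOT p)))
F2 = (p AND s)
Evaluate both on each of 128 rows (bits = p,q,r,s,t,u,v):
  row 0 [0000000]: F1=0 F2=0 -> 0
  row 1 [0000001]: F1=0 F2=0 -> 0
  row 2 [0000010]: F1=1 F2=0 (differ) -> 1
  row 3 [0000011]: F1=1 F2=0 (differ) -> 1
  row 4 [0000100]: F1=0 F2=0 -> 0
  (every remaining row is evaluated the same way; all 128 results are listed next)
Full result column, 8 rows per line (p,q,r,s fixed per line; t,u,v runs 000..111 left to right):
  rows 0-7 [p,q,r,s=0000]: 00110011  (ones: 4)
  rows 8-15 [p,q,r,s=0001]: 00110011  (ones: 4)
  rows 16-23 [p,q,r,s=0010]: 00110011  (ones: 4)
  rows 24-31 [p,q,r,s=0011]: 00110011  (ones: 4)
  rows 32-39 [p,q,r,s=0100]: 00110011  (ones: 4)
  rows 40-47 [p,q,r,s=0101]: 00110011  (ones: 4)
  rows 48-55 [p,q,r,s=0110]: 00110011  (ones: 4)
  rows 56-63 [p,q,r,s=0111]: 00110011  (ones: 4)
  rows 64-71 [p,q,r,s=1000]: 00010001  (ones: 2)
  rows 72-79 [p,q,r,s=1001]: 11101110  (ones: 6)
  rows 80-87 [p,q,r,s=1010]: 10111011  (ones: 6)
  rows 88-95 [p,q,r,s=1011]: 01000100  (ones: 2)
  rows 96-103 [p,q,r,s=1100]: 00010001  (ones: 2)
  rows 104-111 [p,q,r,s=1101]: 11101110  (ones: 6)
  rows 112-119 [p,q,r,s=1110]: 10111011  (ones: 6)
  rows 120-127 [p,q,r,s=1111]: 01000100  (ones: 2)
Disagreements = 4+4+4+4+4+4+4+4+2+6+6+2+2+6+6+2 = 64

64


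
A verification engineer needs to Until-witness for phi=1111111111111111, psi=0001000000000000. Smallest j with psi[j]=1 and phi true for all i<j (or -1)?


(phi U psi) at 0: need smallest j with psi[j]=1 and phi[i]=1 for all i in [0,j).
Scan from step 0:
  step 0: phi=1, psi=0 -> continue
  step 1: phi=1, psi=0 -> continue
  step 2: phi=1, psi=0 -> continue
  step 3: psi=1 and phi held for [0,3) -> witness found
Witness step = 3

3


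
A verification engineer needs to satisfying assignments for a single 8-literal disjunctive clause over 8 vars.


Step 1: Total=2^8=256
Step 2: Unsat when all 8 false: 2^0=1
Step 3: Sat=256-1=255

255


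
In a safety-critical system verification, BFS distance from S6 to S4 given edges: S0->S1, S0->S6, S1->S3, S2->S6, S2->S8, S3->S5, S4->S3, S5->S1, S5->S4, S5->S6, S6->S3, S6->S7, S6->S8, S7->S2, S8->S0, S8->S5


BFS layer-by-layer from S6:
  dist 0: {S6}
  dist 1: {S3, S7, S8}
  dist 2: {S0, S2, S5}
  dist 3: {S1, S4}
  -> S4 reached at distance 3
Shortest path length = 3

3


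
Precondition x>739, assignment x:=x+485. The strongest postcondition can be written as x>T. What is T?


Formula: sp(P, x:=E) = exists old_x. (x = E[old_x/x]) AND P[old_x/x] (old_x is the value of x before the assignment; eliminate old_x by solving x = E[old_x/x] for old_x)
Step 1: Precondition P: x>739, i.e. old_x > 739
Step 2: Assignment gives x = old_x + 485, so old_x = x - 485
Step 3: Substitute into P: x - 485 > 739
Step 4: Simplify: x > 739+485 = 1224

1224


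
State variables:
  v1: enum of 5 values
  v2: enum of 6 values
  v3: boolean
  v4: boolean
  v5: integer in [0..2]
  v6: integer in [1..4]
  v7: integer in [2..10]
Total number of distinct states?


State space = product of domain sizes of all variables.
Domain sizes:
  v1 (enum of 5 values): 5
  v2 (enum of 6 values): 6
  v3 (boolean): 2
  v4 (boolean): 2
  v5 (integer in [0..2]): 3
  v6 (integer in [1..4]): 4
  v7 (integer in [2..10]): 9
Product = 5 * 6 * 2 * 2 * 3 * 4 * 9 = 12960

12960


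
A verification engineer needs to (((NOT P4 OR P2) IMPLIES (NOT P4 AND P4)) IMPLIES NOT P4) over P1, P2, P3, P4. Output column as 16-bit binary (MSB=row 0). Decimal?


Formula: (((NOT P4 OR P2) IMPLIES (NOT P4 AND P4)) IMPLIES NOT P4) over P1, P2, P3, P4 (16 rows)
Evaluate each row (bits = P1,P2,P3,P4, MSB first):
  row 0 [0000]: (((NOT 0 OR 0) IMPLIES (NOT 0 AND 0)) IMPLIES NOT 0) -> 1
  row 1 [0001]: (((NOT 1 OR 0) IMPLIES (NOT 1 AND 1)) IMPLIES NOT 1) -> 0
  row 2 [0010]: (((NOT 0 OR 0) IMPLIES (NOT 0 AND 0)) IMPLIES NOT 0) -> 1
  row 3 [0011]: (((NOT 1 OR 0) IMPLIES (NOT 1 AND 1)) IMPLIES NOT 1) -> 0
  row 4 [0100]: (((NOT 0 OR 1) IMPLIES (NOT 0 AND 0)) IMPLIES NOT 0) -> 1
  row 5 [0101]: (((NOT 1 OR 1) IMPLIES (NOT 1 AND 1)) IMPLIES NOT 1) -> 1
  row 6 [0110]: (((NOT 0 OR 1) IMPLIES (NOT 0 AND 0)) IMPLIES NOT 0) -> 1
  row 7 [0111]: (((NOT 1 OR 1) IMPLIES (NOT 1 AND 1)) IMPLIES NOT 1) -> 1
  row 8 [1000]: (((NOT 0 OR 0) IMPLIES (NOT 0 AND 0)) IMPLIES NOT 0) -> 1
  row 9 [1001]: (((NOT 1 OR 0) IMPLIES (NOT 1 AND 1)) IMPLIES NOT 1) -> 0
  row 10 [1010]: (((NOT 0 OR 0) IMPLIES (NOT 0 AND 0)) IMPLIES NOT 0) -> 1
  row 11 [1011]: (((NOT 1 OR 0) IMPLIES (NOT 1 AND 1)) IMPLIES NOT 1) -> 0
  row 12 [1100]: (((NOT 0 OR 1) IMPLIES (NOT 0 AND 0)) IMPLIES NOT 0) -> 1
  row 13 [1101]: (((NOT 1 OR 1) IMPLIES (NOT 1 AND 1)) IMPLIES NOT 1) -> 1
  row 14 [1110]: (((NOT 0 OR 1) IMPLIES (NOT 0 AND 0)) IMPLIES NOT 0) -> 1
  row 15 [1111]: (((NOT 1 OR 1) IMPLIES (NOT 1 AND 1)) IMPLIES NOT 1) -> 1
Full result column, 4 rows per line (P1,P2 fixed per line; P3,P4 runs 00..11 left to right):
  rows 0-3 [P1,P2=00]: 1010  = hex A
  rows 4-7 [P1,P2=01]: 1111  = hex F
  rows 8-11 [P1,P2=10]: 1010  = hex A
  rows 12-15 [P1,P2=11]: 1111  = hex F
Output column (row 0 .. row 15) = 1010111110101111
Output column grouped in 4s = 1010 1111 1010 1111 = 0xAFAF
Convert to decimal digit by digit (value = value*16 + digit):
  A -> 10
  10*16 + 15 (F) = 175
  175*16 + 10 (A) = 2810
  2810*16 + 15 (F) = 44975
Decimal = 44975

44975


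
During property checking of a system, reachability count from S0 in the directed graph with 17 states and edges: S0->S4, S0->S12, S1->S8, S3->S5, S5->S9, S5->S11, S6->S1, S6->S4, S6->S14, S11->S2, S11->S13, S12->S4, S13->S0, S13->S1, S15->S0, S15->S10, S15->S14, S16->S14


BFS from S0:
  layer 0: {S0}
  layer 1: {S4, S12}
Reachable set: {S0, S4, S12}
Count = 3

3


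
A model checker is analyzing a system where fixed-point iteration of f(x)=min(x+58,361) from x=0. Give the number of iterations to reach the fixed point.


Step 1: x=0, cap=361, increment=58
Step 2: x grows by 58 each step until capped at 361; fixed point is x=361
Step 3: iterations = ceil(361/58) = 7

7


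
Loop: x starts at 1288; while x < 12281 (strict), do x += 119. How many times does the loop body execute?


Step 1: x goes from 1288 toward 12281 by 119; the body runs while x<12281, so iterations = ceil((bound-start)/step)
Step 2: Distance=10993
Step 3: ceil(10993/119)=93

93


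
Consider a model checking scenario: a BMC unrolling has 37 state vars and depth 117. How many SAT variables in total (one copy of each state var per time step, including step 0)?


BMC unrolls to depth k, creating one copy of each state var for steps 0..k.
Step count = 117 + 1 = 118 (steps 0 through 117)
Vars per step = 37
Total = 37 * 118 = 4366

4366


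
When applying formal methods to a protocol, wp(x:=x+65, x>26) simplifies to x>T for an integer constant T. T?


Formula: wp(x:=E, P) = P[E/x] (substitute E for x in postcondition)
Step 1: Postcondition: x>26
Step 2: Substitute x+65 for x: x+65>26
Step 3: Solve for x: x > 26-65 = -39

-39


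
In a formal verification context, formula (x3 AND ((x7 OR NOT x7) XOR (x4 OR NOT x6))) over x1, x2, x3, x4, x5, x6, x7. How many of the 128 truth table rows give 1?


Formula: (x3 AND ((x7 OR NOT x7) XOR (x4 OR NOT x6))) over 7 vars (128 rows)
Evaluate each row (x1, x2, x3, x4, x5, x6, x7 as bits, MSB first):
  row 0 [0000000]: (0 AND ((0 OR NOT 0) XOR (0 OR NOT 0))) -> 0
  row 1 [0000001]: (0 AND ((1 OR NOT 1) XOR (0 OR NOT 0))) -> 0
  row 2 [0000010]: (0 AND ((0 OR NOT 0) XOR (0 OR NOT 1))) -> 0
  row 3 [0000011]: (0 AND ((1 OR NOT 1) XOR (0 OR NOT 1))) -> 0
  row 4 [0000100]: (0 AND ((0 OR NOT 0) XOR (0 OR NOT 0))) -> 0
  (every remaining row is evaluated the same way; all 128 results are listed next)
Full result column, 8 rows per line (x1,x2,x3,x4 fixed per line; x5,x6,x7 runs 000..111 left to right):
  rows 0-7 [x1,x2,x3,x4=0000]: 00000000  (ones: 0)
  rows 8-15 [x1,x2,x3,x4=0001]: 00000000  (ones: 0)
  rows 16-23 [x1,x2,x3,x4=0010]: 00110011  (ones: 4)
  rows 24-31 [x1,x2,x3,x4=0011]: 00000000  (ones: 0)
  rows 32-39 [x1,x2,x3,x4=0100]: 00000000  (ones: 0)
  rows 40-47 [x1,x2,x3,x4=0101]: 00000000  (ones: 0)
  rows 48-55 [x1,x2,x3,x4=0110]: 00110011  (ones: 4)
  rows 56-63 [x1,x2,x3,x4=0111]: 00000000  (ones: 0)
  rows 64-71 [x1,x2,x3,x4=1000]: 00000000  (ones: 0)
  rows 72-79 [x1,x2,x3,x4=1001]: 00000000  (ones: 0)
  rows 80-87 [x1,x2,x3,x4=1010]: 00110011  (ones: 4)
  rows 88-95 [x1,x2,x3,x4=1011]: 00000000  (ones: 0)
  rows 96-103 [x1,x2,x3,x4=1100]: 00000000  (ones: 0)
  rows 104-111 [x1,x2,x3,x4=1101]: 00000000  (ones: 0)
  rows 112-119 [x1,x2,x3,x4=1110]: 00110011  (ones: 4)
  rows 120-127 [x1,x2,x3,x4=1111]: 00000000  (ones: 0)
Count of 1-rows = 0+0+4+0+0+0+4+0+0+0+4+0+0+0+4+0 = 16

16
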